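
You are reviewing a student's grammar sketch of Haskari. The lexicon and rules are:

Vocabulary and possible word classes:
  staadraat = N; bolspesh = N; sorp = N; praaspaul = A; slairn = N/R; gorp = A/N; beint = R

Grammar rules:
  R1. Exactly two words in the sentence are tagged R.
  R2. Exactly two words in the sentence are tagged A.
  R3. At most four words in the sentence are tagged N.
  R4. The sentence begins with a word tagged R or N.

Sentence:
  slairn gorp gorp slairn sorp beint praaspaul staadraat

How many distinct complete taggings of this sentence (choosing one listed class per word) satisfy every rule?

Candidates per position — 1:slairn {N,R}; 2:gorp {A,N}; 3:gorp {A,N}; 4:slairn {N,R}; 5:sorp {N}; 6:beint {R}; 7:praaspaul {A}; 8:staadraat {N}.
There are 16 candidate sequences in total.
The sequences that satisfy every rule: N A N R N R A N; N N A R N R A N; R A N N N R A N; R N A N N R A N.
Count = 4.

4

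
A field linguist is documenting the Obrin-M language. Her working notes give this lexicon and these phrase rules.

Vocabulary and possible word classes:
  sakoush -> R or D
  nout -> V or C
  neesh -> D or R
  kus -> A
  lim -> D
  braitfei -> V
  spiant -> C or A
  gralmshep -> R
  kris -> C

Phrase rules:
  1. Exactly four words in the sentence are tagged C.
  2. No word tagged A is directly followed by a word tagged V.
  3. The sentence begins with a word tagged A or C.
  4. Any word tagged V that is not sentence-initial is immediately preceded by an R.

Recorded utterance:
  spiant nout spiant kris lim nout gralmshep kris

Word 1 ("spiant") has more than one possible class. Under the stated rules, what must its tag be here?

Candidates per position — 1:spiant {C,A}; 2:nout {V,C}; 3:spiant {C,A}; 4:kris {C}; 5:lim {D}; 6:nout {V,C}; 7:gralmshep {R}; 8:kris {C}.
Word 2 cannot be V — rule 4 would then fail for every completion. It is C.
Word 6 cannot be V — rule 4 would then fail for every completion. It is C.
Word 1 cannot be C — rule 1 would then fail for every completion. It is A.
Word 3 cannot be C — rule 1 would then fail for every completion. It is A.
That leaves exactly one tagging: A C A C D C R C.
Rule-by-rule: rule 1 holds; rule 2 holds; rule 3 holds; rule 4 holds.

A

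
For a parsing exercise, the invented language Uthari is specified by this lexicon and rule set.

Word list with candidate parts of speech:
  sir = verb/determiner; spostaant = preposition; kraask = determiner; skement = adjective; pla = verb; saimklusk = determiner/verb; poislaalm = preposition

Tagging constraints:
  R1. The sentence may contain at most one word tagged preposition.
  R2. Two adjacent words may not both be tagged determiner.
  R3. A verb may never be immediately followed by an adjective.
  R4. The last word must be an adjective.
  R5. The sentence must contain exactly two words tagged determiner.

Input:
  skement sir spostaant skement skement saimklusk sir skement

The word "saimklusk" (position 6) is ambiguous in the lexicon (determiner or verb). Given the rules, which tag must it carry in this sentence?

verb

Candidates per position — 1:skement {adjective}; 2:sir {verb,determiner}; 3:spostaant {preposition}; 4:skement {adjective}; 5:skement {adjective}; 6:saimklusk {determiner,verb}; 7:sir {verb,determiner}; 8:skement {adjective}.
Position 7: verb is ruled out by rule 3; that leaves determiner.
Position 6: determiner is ruled out by rule 2; that leaves verb.
Position 2: verb is ruled out by rule 5; that leaves determiner.
The unique satisfying tagging is: adjective determiner preposition adjective adjective verb determiner adjective.
Check: rule 1 holds; rule 2 holds; rule 3 holds; rule 4 holds; rule 5 holds.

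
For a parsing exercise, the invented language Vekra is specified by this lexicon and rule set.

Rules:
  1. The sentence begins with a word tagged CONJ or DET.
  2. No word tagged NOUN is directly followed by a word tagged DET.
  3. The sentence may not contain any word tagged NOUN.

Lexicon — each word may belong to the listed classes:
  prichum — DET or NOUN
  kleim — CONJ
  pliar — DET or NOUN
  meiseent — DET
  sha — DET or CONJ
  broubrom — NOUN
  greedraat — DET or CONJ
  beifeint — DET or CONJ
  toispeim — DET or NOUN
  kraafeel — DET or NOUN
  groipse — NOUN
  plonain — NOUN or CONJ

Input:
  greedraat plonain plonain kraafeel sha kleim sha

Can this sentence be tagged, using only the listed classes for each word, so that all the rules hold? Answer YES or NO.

Candidates per position — 1:greedraat {DET,CONJ}; 2:plonain {NOUN,CONJ}; 3:plonain {NOUN,CONJ}; 4:kraafeel {DET,NOUN}; 5:sha {DET,CONJ}; 6:kleim {CONJ}; 7:sha {DET,CONJ}.
One satisfying assignment: DET CONJ CONJ DET DET CONJ CONJ.
Verifying each rule — rule 1 ✓; rule 2 ✓; rule 3 ✓.

YES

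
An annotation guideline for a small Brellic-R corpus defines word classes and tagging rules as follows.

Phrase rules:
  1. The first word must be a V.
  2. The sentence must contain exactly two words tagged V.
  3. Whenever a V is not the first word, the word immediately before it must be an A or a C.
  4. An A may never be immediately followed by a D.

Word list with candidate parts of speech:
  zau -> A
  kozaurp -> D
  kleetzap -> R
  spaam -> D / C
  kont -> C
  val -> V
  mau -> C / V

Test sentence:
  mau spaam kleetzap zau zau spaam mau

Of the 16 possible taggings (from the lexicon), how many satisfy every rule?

2

Candidates per position — 1:mau {C,V}; 2:spaam {D,C}; 3:kleetzap {R}; 4:zau {A}; 5:zau {A}; 6:spaam {D,C}; 7:mau {C,V}.
There are 16 candidate sequences in total.
The sequences that satisfy every rule: V D R A A C V; V C R A A C V.
Count = 2.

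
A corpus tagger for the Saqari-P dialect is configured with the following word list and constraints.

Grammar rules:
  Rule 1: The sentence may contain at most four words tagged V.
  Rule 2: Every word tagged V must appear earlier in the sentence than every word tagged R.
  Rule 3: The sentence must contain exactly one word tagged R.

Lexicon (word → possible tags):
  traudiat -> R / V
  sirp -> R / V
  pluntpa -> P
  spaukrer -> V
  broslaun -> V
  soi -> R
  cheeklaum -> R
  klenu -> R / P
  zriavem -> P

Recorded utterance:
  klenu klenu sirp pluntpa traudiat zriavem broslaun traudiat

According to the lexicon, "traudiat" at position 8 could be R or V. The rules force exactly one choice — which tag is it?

Candidates per position — 1:klenu {R,P}; 2:klenu {R,P}; 3:sirp {R,V}; 4:pluntpa {P}; 5:traudiat {R,V}; 6:zriavem {P}; 7:broslaun {V}; 8:traudiat {R,V}.
At position 1, choosing R makes rule 2 impossible to satisfy; hence P.
At position 2, choosing R makes rule 2 impossible to satisfy; hence P.
At position 3, choosing R makes rule 2 impossible to satisfy; hence V.
At position 5, choosing R makes rule 2 impossible to satisfy; hence V.
At position 8, choosing V makes rule 3 impossible to satisfy; hence R.
So the tagging must be: P P V P V P V R.
Check: rule 1 satisfied; rule 2 satisfied; rule 3 satisfied.

R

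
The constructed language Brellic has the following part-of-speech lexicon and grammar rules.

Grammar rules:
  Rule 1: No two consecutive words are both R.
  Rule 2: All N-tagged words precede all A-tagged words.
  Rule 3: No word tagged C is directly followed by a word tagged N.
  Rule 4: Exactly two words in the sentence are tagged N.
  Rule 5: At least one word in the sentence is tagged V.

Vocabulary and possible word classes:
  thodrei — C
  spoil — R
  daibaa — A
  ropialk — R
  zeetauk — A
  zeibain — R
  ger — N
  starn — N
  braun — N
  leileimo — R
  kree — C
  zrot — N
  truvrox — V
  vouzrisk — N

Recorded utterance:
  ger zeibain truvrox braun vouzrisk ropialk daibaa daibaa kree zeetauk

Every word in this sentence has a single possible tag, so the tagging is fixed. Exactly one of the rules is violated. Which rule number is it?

4

Fixed tagging: N R V N N R A A C A.
Checking each rule: R1 ✓, R2 ✓, R3 ✓, R4 ✗, R5 ✓.
Only rule 4 fails.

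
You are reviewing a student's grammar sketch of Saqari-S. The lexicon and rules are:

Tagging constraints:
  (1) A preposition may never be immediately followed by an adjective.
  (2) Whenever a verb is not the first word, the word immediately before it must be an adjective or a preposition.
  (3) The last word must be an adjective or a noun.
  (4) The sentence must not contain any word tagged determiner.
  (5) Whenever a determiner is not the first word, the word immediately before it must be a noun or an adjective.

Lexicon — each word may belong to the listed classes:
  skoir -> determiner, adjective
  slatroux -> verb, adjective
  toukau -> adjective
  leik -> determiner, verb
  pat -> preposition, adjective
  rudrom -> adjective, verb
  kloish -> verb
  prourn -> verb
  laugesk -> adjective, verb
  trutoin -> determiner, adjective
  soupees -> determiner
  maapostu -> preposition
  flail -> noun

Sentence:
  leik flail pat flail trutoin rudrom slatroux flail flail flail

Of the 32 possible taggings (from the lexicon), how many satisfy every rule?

6

Candidates per position — 1:leik {determiner,verb}; 2:flail {noun}; 3:pat {preposition,adjective}; 4:flail {noun}; 5:trutoin {determiner,adjective}; 6:rudrom {adjective,verb}; 7:slatroux {verb,adjective}; 8:flail {noun}; 9:flail {noun}; 10:flail {noun}.
There are 32 candidate sequences in total.
Checking each against the rules leaves 6 sequences.
Count = 6.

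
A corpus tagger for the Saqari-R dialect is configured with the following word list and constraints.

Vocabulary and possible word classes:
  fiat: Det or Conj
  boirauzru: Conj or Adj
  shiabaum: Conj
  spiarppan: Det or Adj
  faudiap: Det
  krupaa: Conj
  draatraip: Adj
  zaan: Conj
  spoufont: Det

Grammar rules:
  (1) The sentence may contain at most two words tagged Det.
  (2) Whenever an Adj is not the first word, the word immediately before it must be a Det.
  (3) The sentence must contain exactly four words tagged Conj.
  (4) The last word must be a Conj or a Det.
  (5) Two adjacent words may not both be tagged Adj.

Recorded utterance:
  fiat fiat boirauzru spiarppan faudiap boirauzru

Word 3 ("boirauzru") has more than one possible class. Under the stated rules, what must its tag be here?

Conj

Candidates per position — 1:fiat {Det,Conj}; 2:fiat {Det,Conj}; 3:boirauzru {Conj,Adj}; 4:spiarppan {Det,Adj}; 5:faudiap {Det}; 6:boirauzru {Conj,Adj}.
Position 1: tagging it Det would leave rule 3 unsatisfiable, so it must be Conj.
Position 2: tagging it Det would leave rule 3 unsatisfiable, so it must be Conj.
Position 3: tagging it Adj would leave rule 2 unsatisfiable, so it must be Conj.
Position 4: tagging it Adj would leave rule 2 unsatisfiable, so it must be Det.
Position 6: tagging it Adj would leave rule 3 unsatisfiable, so it must be Conj.
The only consistent sequence is: Conj Conj Conj Det Det Conj.
Checking: rule 1 holds; rule 2 holds; rule 3 holds; rule 4 holds; rule 5 holds.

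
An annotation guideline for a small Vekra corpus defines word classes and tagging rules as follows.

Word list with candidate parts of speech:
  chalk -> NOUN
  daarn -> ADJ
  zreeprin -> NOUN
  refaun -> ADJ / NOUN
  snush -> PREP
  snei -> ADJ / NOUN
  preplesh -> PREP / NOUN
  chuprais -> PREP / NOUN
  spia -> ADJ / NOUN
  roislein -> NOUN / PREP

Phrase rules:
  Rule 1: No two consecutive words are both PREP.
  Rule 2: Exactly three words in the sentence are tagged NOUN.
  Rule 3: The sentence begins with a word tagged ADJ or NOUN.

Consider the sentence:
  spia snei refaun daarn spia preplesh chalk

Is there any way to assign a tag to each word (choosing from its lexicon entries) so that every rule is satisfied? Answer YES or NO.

Candidates per position — 1:spia {ADJ,NOUN}; 2:snei {ADJ,NOUN}; 3:refaun {ADJ,NOUN}; 4:daarn {ADJ}; 5:spia {ADJ,NOUN}; 6:preplesh {PREP,NOUN}; 7:chalk {NOUN}.
One satisfying assignment: ADJ ADJ ADJ ADJ NOUN NOUN NOUN.
Checking: rule 1 holds; rule 2 holds; rule 3 holds.

YES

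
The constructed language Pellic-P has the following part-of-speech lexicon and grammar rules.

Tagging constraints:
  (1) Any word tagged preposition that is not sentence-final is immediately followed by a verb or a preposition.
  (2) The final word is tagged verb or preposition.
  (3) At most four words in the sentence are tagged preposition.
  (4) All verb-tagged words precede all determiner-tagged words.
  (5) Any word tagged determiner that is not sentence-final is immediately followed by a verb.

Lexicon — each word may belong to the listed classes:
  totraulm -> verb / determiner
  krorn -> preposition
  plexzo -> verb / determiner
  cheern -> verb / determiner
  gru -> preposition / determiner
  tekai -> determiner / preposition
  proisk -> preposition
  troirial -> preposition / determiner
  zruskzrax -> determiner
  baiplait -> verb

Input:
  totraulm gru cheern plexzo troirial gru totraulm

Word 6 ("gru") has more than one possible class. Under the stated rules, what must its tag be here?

preposition

Candidates per position — 1:totraulm {verb,determiner}; 2:gru {preposition,determiner}; 3:cheern {verb,determiner}; 4:plexzo {verb,determiner}; 5:troirial {preposition,determiner}; 6:gru {preposition,determiner}; 7:totraulm {verb,determiner}.
If word 1 were determiner, no tagging could satisfy rule 5; so word 1 is verb.
If word 4 were determiner, no tagging could satisfy rule 5; so word 4 is verb.
If word 5 were determiner, no tagging could satisfy rule 5; so word 5 is preposition.
If word 6 were determiner, no tagging could satisfy rule 1; so word 6 is preposition.
If word 7 were determiner, no tagging could satisfy rule 1; so word 7 is verb.
If word 2 were determiner, no tagging could satisfy rule 4; so word 2 is preposition.
If word 3 were determiner, no tagging could satisfy rule 1; so word 3 is verb.
The unique satisfying tagging is: verb preposition verb verb preposition preposition verb.
Verifying each rule — rule 1 holds; rule 2 holds; rule 3 holds; rule 4 holds; rule 5 holds.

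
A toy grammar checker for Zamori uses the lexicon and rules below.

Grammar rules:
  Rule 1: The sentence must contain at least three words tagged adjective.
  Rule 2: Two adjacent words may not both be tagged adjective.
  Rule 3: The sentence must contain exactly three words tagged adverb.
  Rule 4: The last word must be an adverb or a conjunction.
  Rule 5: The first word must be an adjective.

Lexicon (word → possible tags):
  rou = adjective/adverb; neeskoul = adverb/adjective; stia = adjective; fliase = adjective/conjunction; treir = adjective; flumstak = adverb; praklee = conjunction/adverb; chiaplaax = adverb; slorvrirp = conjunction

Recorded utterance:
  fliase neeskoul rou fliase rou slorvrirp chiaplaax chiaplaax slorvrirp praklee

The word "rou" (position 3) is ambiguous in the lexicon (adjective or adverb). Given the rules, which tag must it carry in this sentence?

adjective

Candidates per position — 1:fliase {adjective,conjunction}; 2:neeskoul {adverb,adjective}; 3:rou {adjective,adverb}; 4:fliase {adjective,conjunction}; 5:rou {adjective,adverb}; 6:slorvrirp {conjunction}; 7:chiaplaax {adverb}; 8:chiaplaax {adverb}; 9:slorvrirp {conjunction}; 10:praklee {conjunction,adverb}.
At position 1, choosing conjunction makes rule 5 impossible to satisfy; hence adjective.
At position 2, choosing adjective makes rule 2 impossible to satisfy; hence adverb.
At position 3, choosing adverb makes rule 3 impossible to satisfy; hence adjective.
At position 4, choosing adjective makes rule 2 impossible to satisfy; hence conjunction.
At position 5, choosing adverb makes rule 1 impossible to satisfy; hence adjective.
At position 10, choosing adverb makes rule 3 impossible to satisfy; hence conjunction.
The unique satisfying tagging is: adjective adverb adjective conjunction adjective conjunction adverb adverb conjunction conjunction.
Check: rule 1 holds; rule 2 holds; rule 3 holds; rule 4 holds; rule 5 holds.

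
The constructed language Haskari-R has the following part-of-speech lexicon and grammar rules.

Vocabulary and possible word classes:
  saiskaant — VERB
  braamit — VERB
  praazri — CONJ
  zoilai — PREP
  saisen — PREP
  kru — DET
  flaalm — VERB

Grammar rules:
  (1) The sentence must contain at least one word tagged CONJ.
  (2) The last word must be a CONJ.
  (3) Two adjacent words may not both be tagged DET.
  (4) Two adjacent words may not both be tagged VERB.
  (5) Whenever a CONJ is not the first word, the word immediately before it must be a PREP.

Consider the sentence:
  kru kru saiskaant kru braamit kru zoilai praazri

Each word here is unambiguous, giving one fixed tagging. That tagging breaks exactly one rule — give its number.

3

Fixed tagging: DET DET VERB DET VERB DET PREP CONJ.
Applying the rules: R1 pass, R2 pass, R3 fail, R4 pass, R5 pass.
Only rule 3 fails.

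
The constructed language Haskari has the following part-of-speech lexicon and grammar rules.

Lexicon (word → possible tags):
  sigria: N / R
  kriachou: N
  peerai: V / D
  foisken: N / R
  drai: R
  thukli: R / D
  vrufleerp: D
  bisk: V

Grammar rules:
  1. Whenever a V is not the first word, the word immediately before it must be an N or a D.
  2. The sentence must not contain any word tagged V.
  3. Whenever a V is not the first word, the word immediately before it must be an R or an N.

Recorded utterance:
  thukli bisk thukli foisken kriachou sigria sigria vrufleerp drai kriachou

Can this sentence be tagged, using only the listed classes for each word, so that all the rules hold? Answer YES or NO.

Candidates per position — 1:thukli {R,D}; 2:bisk {V}; 3:thukli {R,D}; 4:foisken {N,R}; 5:kriachou {N}; 6:sigria {N,R}; 7:sigria {N,R}; 8:vrufleerp {D}; 9:drai {R}; 10:kriachou {N}.
Rule 2 cannot be satisfied by any choice of tags from the lexicon.
So there is no consistent tagging.

NO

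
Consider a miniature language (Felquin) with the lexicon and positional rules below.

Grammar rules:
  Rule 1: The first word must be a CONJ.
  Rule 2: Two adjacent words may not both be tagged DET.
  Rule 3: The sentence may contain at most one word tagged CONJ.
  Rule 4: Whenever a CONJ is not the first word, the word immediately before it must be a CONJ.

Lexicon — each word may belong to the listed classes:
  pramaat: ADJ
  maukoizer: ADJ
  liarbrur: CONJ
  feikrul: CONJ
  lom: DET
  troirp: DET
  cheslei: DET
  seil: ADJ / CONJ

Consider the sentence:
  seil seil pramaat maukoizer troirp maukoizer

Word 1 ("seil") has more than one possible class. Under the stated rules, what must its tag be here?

CONJ

Candidates per position — 1:seil {ADJ,CONJ}; 2:seil {ADJ,CONJ}; 3:pramaat {ADJ}; 4:maukoizer {ADJ}; 5:troirp {DET}; 6:maukoizer {ADJ}.
If word 1 were ADJ, no tagging could satisfy rule 1; so word 1 is CONJ.
If word 2 were CONJ, no tagging could satisfy rule 3; so word 2 is ADJ.
The unique satisfying tagging is: CONJ ADJ ADJ ADJ DET ADJ.
Checking: rule 1 ✓; rule 2 ✓; rule 3 ✓; rule 4 ✓.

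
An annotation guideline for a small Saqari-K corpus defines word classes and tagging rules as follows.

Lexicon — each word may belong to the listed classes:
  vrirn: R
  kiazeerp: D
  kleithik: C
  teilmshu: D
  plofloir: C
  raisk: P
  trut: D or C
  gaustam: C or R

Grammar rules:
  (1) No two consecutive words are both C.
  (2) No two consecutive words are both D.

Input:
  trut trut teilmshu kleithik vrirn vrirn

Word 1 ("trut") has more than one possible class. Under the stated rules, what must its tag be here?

D

Candidates per position — 1:trut {D,C}; 2:trut {D,C}; 3:teilmshu {D}; 4:kleithik {C}; 5:vrirn {R}; 6:vrirn {R}.
If word 2 were D, no tagging could satisfy rule 2; so word 2 is C.
If word 1 were C, no tagging could satisfy rule 1; so word 1 is D.
That leaves exactly one tagging: D C D C R R.
Verifying each rule — rule 1 ✓; rule 2 ✓.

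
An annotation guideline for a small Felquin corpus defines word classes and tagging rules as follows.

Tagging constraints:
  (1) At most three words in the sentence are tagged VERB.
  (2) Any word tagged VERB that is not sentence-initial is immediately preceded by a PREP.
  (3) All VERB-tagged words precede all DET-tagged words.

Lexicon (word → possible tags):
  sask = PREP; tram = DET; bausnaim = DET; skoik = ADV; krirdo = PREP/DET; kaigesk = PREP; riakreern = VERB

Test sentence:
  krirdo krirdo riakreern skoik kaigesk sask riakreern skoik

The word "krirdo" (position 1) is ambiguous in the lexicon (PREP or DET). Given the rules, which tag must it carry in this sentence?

PREP

Candidates per position — 1:krirdo {PREP,DET}; 2:krirdo {PREP,DET}; 3:riakreern {VERB}; 4:skoik {ADV}; 5:kaigesk {PREP}; 6:sask {PREP}; 7:riakreern {VERB}; 8:skoik {ADV}.
Position 1: DET is ruled out by rule 3; that leaves PREP.
Position 2: DET is ruled out by rule 2; that leaves PREP.
That leaves exactly one tagging: PREP PREP VERB ADV PREP PREP VERB ADV.
Rule-by-rule: rule 1 satisfied; rule 2 satisfied; rule 3 satisfied.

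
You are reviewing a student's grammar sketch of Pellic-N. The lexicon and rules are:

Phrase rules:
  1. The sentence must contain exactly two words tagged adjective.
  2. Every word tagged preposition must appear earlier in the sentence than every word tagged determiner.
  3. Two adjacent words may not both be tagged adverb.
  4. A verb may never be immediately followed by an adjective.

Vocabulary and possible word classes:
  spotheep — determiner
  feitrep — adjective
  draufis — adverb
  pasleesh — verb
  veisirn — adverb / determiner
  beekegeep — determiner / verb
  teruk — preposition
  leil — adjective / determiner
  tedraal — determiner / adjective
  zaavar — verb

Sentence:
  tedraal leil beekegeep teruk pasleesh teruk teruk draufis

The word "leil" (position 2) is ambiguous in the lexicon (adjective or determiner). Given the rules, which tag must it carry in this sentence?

adjective

Candidates per position — 1:tedraal {determiner,adjective}; 2:leil {adjective,determiner}; 3:beekegeep {determiner,verb}; 4:teruk {preposition}; 5:pasleesh {verb}; 6:teruk {preposition}; 7:teruk {preposition}; 8:draufis {adverb}.
Word 1 cannot be determiner — rule 1 would then fail for every completion. It is adjective.
Word 2 cannot be determiner — rule 1 would then fail for every completion. It is adjective.
Word 3 cannot be determiner — rule 2 would then fail for every completion. It is verb.
The only consistent sequence is: adjective adjective verb preposition verb preposition preposition adverb.
Checking: rule 1 ok; rule 2 ok; rule 3 ok; rule 4 ok.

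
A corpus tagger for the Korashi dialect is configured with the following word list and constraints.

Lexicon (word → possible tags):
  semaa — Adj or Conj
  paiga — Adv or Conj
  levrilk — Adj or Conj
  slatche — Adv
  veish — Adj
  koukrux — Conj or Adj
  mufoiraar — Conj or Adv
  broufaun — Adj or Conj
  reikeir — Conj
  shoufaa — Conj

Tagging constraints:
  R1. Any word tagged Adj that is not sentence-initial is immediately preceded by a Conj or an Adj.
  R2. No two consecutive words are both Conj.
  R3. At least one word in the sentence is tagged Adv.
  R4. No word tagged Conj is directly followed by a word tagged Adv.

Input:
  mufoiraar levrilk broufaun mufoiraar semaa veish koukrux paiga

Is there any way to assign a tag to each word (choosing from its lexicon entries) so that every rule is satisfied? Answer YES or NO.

YES

Candidates per position — 1:mufoiraar {Conj,Adv}; 2:levrilk {Adj,Conj}; 3:broufaun {Adj,Conj}; 4:mufoiraar {Conj,Adv}; 5:semaa {Adj,Conj}; 6:veish {Adj}; 7:koukrux {Conj,Adj}; 8:paiga {Adv,Conj}.
One satisfying assignment: Adv Conj Adj Conj Adj Adj Adj Conj.
Verifying each rule — rule 1 holds; rule 2 holds; rule 3 holds; rule 4 holds.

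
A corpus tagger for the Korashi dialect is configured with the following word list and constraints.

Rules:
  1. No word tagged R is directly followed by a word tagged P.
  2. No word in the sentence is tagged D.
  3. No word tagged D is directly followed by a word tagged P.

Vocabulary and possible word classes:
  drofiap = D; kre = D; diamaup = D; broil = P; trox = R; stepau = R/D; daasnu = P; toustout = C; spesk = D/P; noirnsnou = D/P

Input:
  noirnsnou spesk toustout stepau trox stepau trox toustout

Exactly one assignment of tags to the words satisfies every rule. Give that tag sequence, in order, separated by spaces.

P P C R R R R C

Candidates per position — 1:noirnsnou {D,P}; 2:spesk {D,P}; 3:toustout {C}; 4:stepau {R,D}; 5:trox {R}; 6:stepau {R,D}; 7:trox {R}; 8:toustout {C}.
If word 1 were D, no tagging could satisfy rule 2; so word 1 is P.
If word 2 were D, no tagging could satisfy rule 2; so word 2 is P.
If word 4 were D, no tagging could satisfy rule 2; so word 4 is R.
If word 6 were D, no tagging could satisfy rule 2; so word 6 is R.
That leaves exactly one tagging: P P C R R R R C.
Check: rule 1 ✓; rule 2 ✓; rule 3 ✓.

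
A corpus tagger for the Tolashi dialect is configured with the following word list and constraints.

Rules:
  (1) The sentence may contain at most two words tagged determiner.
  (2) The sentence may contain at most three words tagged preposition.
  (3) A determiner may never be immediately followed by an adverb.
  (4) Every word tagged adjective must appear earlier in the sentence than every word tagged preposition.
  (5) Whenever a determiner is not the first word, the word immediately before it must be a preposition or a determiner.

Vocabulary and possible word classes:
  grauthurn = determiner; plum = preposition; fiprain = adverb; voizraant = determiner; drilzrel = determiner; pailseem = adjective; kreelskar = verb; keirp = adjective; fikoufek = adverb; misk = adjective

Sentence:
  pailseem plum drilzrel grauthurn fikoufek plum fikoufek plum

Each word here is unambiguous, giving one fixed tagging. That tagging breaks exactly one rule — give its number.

Fixed tagging: adjective preposition determiner determiner adverb preposition adverb preposition.
Applying the rules: R1 pass, R2 pass, R3 fail, R4 pass, R5 pass.
Only rule 3 fails.

3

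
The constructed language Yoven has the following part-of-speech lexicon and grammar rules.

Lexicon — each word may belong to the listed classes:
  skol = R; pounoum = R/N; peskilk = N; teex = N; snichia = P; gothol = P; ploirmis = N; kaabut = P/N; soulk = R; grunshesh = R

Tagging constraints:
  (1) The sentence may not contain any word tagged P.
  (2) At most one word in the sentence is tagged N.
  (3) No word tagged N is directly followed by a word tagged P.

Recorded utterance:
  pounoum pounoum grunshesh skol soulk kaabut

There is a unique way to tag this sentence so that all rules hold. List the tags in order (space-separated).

R R R R R N

Candidates per position — 1:pounoum {R,N}; 2:pounoum {R,N}; 3:grunshesh {R}; 4:skol {R}; 5:soulk {R}; 6:kaabut {P,N}.
Word 6 cannot be P — rule 1 would then fail for every completion. It is N.
Word 1 cannot be N — rule 2 would then fail for every completion. It is R.
Word 2 cannot be N — rule 2 would then fail for every completion. It is R.
The only consistent sequence is: R R R R R N.
Checking: rule 1 holds; rule 2 holds; rule 3 holds.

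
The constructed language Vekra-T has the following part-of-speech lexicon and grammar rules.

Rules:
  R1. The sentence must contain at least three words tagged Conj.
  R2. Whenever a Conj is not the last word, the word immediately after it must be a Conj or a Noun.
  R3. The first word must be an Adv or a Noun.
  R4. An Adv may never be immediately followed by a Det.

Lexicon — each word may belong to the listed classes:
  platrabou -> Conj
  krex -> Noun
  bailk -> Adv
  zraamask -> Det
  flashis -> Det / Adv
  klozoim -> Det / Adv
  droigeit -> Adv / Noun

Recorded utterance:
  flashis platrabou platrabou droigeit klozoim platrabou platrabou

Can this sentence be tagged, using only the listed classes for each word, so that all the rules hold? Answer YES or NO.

YES

Candidates per position — 1:flashis {Det,Adv}; 2:platrabou {Conj}; 3:platrabou {Conj}; 4:droigeit {Adv,Noun}; 5:klozoim {Det,Adv}; 6:platrabou {Conj}; 7:platrabou {Conj}.
One satisfying assignment: Adv Conj Conj Noun Det Conj Conj.
Checking: rule 1 ok; rule 2 ok; rule 3 ok; rule 4 ok.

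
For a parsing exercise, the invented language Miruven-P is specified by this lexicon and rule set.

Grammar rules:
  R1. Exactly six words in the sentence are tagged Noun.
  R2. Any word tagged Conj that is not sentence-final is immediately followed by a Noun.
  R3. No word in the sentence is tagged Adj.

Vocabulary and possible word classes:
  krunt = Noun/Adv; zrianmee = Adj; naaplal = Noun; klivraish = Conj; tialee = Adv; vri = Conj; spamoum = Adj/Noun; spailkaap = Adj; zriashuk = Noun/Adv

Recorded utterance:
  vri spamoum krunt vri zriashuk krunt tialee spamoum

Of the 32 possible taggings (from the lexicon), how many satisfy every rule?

Candidates per position — 1:vri {Conj}; 2:spamoum {Adj,Noun}; 3:krunt {Noun,Adv}; 4:vri {Conj}; 5:zriashuk {Noun,Adv}; 6:krunt {Noun,Adv}; 7:tialee {Adv}; 8:spamoum {Adj,Noun}.
There are 32 candidate sequences in total.
Rule 1 cannot be satisfied by any choice of tags from the lexicon.
So there is no consistent tagging.
Count = 0.

0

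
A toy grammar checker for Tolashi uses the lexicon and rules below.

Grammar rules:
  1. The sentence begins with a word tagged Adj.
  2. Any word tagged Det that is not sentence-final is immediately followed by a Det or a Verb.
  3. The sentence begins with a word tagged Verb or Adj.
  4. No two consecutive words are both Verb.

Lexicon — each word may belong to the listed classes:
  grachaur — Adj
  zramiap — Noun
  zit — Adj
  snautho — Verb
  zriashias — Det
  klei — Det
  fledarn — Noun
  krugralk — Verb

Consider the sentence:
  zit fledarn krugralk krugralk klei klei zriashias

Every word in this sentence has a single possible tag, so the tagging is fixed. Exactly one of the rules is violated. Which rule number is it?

4

Fixed tagging: Adj Noun Verb Verb Det Det Det.
Applying the rules: R1 pass, R2 pass, R3 pass, R4 fail.
Only rule 4 fails.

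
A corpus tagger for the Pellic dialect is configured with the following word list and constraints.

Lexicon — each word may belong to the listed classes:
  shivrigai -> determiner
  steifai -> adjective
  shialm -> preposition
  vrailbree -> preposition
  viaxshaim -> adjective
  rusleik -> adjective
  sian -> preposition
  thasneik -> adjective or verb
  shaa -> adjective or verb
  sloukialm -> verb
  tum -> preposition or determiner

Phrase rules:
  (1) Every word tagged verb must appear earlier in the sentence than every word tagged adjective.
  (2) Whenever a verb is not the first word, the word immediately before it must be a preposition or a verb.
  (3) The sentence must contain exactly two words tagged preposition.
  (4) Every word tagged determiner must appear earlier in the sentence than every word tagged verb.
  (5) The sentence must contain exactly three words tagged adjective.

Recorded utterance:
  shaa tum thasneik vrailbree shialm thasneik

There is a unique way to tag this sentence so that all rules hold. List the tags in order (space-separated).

Candidates per position — 1:shaa {adjective,verb}; 2:tum {preposition,determiner}; 3:thasneik {adjective,verb}; 4:vrailbree {preposition}; 5:shialm {preposition}; 6:thasneik {adjective,verb}.
At position 1, choosing verb makes rule 5 impossible to satisfy; hence adjective.
At position 2, choosing preposition makes rule 3 impossible to satisfy; hence determiner.
At position 3, choosing verb makes rule 1 impossible to satisfy; hence adjective.
At position 6, choosing verb makes rule 1 impossible to satisfy; hence adjective.
That leaves exactly one tagging: adjective determiner adjective preposition preposition adjective.
Checking: rule 1 holds; rule 2 holds; rule 3 holds; rule 4 holds; rule 5 holds.

adjective determiner adjective preposition preposition adjective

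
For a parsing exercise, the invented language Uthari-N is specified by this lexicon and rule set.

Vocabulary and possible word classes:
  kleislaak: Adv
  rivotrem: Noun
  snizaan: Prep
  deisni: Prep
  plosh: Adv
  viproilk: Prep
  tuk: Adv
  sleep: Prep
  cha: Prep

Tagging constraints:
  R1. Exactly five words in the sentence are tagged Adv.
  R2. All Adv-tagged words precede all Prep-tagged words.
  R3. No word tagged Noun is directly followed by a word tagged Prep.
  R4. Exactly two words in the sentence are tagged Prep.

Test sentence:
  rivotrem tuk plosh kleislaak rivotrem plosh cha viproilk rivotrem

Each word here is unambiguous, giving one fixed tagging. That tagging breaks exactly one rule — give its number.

Fixed tagging: Noun Adv Adv Adv Noun Adv Prep Prep Noun.
Applying the rules: R1 ✗, R2 ✓, R3 ✓, R4 ✓.
Only rule 1 fails.

1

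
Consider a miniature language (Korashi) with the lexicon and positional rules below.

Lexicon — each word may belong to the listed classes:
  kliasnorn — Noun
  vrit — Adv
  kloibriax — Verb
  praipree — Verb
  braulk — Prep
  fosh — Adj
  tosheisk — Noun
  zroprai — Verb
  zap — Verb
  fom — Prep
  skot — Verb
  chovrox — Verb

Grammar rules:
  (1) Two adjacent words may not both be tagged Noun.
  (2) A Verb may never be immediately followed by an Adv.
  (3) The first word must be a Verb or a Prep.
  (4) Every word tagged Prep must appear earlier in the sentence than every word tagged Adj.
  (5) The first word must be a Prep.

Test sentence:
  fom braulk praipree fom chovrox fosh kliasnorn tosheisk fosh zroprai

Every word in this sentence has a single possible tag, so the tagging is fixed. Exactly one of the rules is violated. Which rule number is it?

1

Fixed tagging: Prep Prep Verb Prep Verb Adj Noun Noun Adj Verb.
Rule check: R1 fails, R2 ok, R3 ok, R4 ok, R5 ok.
Only rule 1 fails.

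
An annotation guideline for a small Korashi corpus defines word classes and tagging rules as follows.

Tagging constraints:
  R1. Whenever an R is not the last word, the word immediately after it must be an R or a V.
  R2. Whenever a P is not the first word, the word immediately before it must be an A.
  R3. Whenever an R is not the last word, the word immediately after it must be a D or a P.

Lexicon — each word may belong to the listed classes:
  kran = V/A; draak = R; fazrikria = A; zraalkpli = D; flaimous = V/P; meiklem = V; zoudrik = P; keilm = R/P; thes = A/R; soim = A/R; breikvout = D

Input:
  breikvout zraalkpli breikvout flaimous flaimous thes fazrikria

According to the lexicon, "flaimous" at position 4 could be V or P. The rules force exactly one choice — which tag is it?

V

Candidates per position — 1:breikvout {D}; 2:zraalkpli {D}; 3:breikvout {D}; 4:flaimous {V,P}; 5:flaimous {V,P}; 6:thes {A,R}; 7:fazrikria {A}.
If word 4 were P, no tagging could satisfy rule 2; so word 4 is V.
If word 5 were P, no tagging could satisfy rule 2; so word 5 is V.
If word 6 were R, no tagging could satisfy rule 1; so word 6 is A.
The only consistent sequence is: D D D V V A A.
Rule-by-rule: rule 1 ✓; rule 2 ✓; rule 3 ✓.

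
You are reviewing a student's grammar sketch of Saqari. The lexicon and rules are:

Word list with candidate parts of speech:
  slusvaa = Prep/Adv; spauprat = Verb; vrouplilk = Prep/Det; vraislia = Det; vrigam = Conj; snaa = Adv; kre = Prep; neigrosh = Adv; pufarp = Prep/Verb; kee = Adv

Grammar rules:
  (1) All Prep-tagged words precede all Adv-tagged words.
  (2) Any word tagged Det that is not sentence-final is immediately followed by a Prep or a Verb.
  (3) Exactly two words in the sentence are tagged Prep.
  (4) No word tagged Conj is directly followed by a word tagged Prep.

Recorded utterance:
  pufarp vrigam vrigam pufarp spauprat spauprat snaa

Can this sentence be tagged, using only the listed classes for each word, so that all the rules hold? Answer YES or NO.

Candidates per position — 1:pufarp {Prep,Verb}; 2:vrigam {Conj}; 3:vrigam {Conj}; 4:pufarp {Prep,Verb}; 5:spauprat {Verb}; 6:spauprat {Verb}; 7:snaa {Adv}.
Every candidate sequence violates at least one rule; no consistent tagging exists.

NO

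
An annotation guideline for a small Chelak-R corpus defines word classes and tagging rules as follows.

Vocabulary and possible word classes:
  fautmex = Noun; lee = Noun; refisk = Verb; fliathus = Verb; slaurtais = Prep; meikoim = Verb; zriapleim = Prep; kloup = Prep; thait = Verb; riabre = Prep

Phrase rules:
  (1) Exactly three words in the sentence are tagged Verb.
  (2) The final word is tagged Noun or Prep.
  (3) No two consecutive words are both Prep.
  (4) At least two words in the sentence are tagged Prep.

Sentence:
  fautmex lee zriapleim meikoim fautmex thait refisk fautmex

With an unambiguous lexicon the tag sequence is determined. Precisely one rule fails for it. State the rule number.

Fixed tagging: Noun Noun Prep Verb Noun Verb Verb Noun.
Rule check: R1 holds, R2 holds, R3 holds, R4 violated.
Only rule 4 fails.

4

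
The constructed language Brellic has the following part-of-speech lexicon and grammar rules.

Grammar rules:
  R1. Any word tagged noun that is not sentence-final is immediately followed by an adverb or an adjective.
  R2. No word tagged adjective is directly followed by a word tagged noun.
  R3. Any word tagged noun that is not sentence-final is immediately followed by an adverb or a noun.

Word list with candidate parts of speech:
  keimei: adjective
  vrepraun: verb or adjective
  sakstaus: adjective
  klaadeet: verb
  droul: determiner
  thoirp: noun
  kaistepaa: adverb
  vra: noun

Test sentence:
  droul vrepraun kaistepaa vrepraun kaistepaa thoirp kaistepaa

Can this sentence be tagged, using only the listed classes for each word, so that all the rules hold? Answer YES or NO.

YES

Candidates per position — 1:droul {determiner}; 2:vrepraun {verb,adjective}; 3:kaistepaa {adverb}; 4:vrepraun {verb,adjective}; 5:kaistepaa {adverb}; 6:thoirp {noun}; 7:kaistepaa {adverb}.
One satisfying assignment: determiner verb adverb verb adverb noun adverb.
Checking: rule 1 holds; rule 2 holds; rule 3 holds.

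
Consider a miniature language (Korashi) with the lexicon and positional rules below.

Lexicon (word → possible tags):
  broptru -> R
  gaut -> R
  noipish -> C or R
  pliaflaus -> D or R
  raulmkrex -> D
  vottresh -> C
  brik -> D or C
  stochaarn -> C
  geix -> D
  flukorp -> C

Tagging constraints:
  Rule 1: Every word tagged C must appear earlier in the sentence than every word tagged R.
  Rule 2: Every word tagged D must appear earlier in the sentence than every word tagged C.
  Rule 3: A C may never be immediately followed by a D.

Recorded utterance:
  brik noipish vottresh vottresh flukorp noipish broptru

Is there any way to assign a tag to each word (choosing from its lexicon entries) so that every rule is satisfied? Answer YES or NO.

Candidates per position — 1:brik {D,C}; 2:noipish {C,R}; 3:vottresh {C}; 4:vottresh {C}; 5:flukorp {C}; 6:noipish {C,R}; 7:broptru {R}.
One satisfying assignment: D C C C C R R.
Check: rule 1 ✓; rule 2 ✓; rule 3 ✓.

YES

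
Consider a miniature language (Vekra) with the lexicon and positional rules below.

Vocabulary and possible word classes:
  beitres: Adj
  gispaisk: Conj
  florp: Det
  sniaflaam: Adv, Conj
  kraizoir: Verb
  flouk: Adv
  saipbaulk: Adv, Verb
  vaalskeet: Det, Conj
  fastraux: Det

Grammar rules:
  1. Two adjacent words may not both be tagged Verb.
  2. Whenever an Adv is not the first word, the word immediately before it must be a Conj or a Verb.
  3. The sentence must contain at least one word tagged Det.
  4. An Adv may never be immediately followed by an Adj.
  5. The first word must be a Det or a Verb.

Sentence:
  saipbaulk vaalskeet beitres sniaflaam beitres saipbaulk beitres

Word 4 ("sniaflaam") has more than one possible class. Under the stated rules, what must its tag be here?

Candidates per position — 1:saipbaulk {Adv,Verb}; 2:vaalskeet {Det,Conj}; 3:beitres {Adj}; 4:sniaflaam {Adv,Conj}; 5:beitres {Adj}; 6:saipbaulk {Adv,Verb}; 7:beitres {Adj}.
Position 1: tagging it Adv would leave rule 5 unsatisfiable, so it must be Verb.
Position 2: tagging it Conj would leave rule 3 unsatisfiable, so it must be Det.
Position 4: tagging it Adv would leave rule 2 unsatisfiable, so it must be Conj.
Position 6: tagging it Adv would leave rule 2 unsatisfiable, so it must be Verb.
The only consistent sequence is: Verb Det Adj Conj Adj Verb Adj.
Check: rule 1 holds; rule 2 holds; rule 3 holds; rule 4 holds; rule 5 holds.

Conj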